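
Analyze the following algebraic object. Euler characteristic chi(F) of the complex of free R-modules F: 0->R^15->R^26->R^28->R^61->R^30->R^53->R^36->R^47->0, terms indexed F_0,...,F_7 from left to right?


chi = sum (-1)^i * rank:
(-1)^0*15=15
(-1)^1*26=-26
(-1)^2*28=28
(-1)^3*61=-61
(-1)^4*30=30
(-1)^5*53=-53
(-1)^6*36=36
(-1)^7*47=-47
chi=-78


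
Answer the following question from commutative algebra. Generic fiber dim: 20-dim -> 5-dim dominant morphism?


dim(fiber)=dim(X)-dim(Y)=20-5=15


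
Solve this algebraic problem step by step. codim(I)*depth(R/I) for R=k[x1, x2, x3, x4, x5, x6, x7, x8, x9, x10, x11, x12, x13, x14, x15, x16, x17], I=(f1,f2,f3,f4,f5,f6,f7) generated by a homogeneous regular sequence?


codim=7, depth=dim(R/I)=17-7=10
Product=7*10=70


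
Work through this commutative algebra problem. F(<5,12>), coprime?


gcd(5,12)=1 => F=ab-a-b=5*12-5-12=60-17=43


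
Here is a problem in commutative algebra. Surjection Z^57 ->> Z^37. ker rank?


rank(ker) = 57-37 = 20


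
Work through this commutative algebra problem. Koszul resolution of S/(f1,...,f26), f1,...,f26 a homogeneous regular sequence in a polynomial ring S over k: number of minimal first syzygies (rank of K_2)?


Regular sequence => Koszul complex is the minimal free resolution.
Syz_1 minimally generated by Koszul relations f_i*e_j - f_j*e_i (i<j): mu(Syz_1) = beta_2 = C(m,2) = m(m-1)/2
m=26
26*25/2 = 325


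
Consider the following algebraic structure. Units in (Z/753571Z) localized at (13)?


Local ring = Z/2197Z.
phi(2197) = 13^2*(13-1) = 2028


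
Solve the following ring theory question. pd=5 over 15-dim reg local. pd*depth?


pd+depth=15
depth=15-5=10
pd*depth=5*10=50


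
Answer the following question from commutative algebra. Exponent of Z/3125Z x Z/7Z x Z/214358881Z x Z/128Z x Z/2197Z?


Exponent = lcm of the cyclic orders; pairwise coprime => product.
5^5*7^1*11^8*2^7*13^3=3125*7*214358881*128*2197=1318650092359600000


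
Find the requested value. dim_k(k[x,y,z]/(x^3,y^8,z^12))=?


Basis: x^iy^jz^k, i<3,j<8,k<12
3*8*12=288


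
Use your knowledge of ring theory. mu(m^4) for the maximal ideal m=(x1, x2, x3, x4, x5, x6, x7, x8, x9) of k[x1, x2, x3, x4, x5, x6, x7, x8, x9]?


Graded Nakayama: mu(m^d) = dim_k (m^d/m^(d+1)) = #degree-4 monomials in 9 vars
C(n+d-1,d)=C(12,4)=495


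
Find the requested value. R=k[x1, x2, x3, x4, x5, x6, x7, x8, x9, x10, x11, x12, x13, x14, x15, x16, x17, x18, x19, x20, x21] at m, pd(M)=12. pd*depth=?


pd+depth=21
depth=21-12=9
pd*depth=12*9=108


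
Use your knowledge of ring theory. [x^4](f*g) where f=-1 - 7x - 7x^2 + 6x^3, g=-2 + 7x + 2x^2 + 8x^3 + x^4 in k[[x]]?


[x^4] = sum a_i*b_j, i+j=4
  -1*1=-1
  -7*8=-56
  -7*2=-14
  6*7=42
Sum=-29


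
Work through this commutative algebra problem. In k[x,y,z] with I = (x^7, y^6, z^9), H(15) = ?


Need i<7, j<6, k<9 with i+j+k=15.
For each i, j ranges over max(0,15-i-8)..min(5,15-i):
  i=0: j in [7,5] -> 0
  i=1: j in [6,5] -> 0
  i=2: j in [5,5] -> 1
  i=3: j in [4,5] -> 2
  i=4: j in [3,5] -> 3
  i=5: j in [2,5] -> 4
  i=6: j in [1,5] -> 5
H(15) = 0+0+1+2+3+4+5 = 15


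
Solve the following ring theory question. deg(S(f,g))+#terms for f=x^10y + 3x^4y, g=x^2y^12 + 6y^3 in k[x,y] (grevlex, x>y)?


LT(f)=x^10y, LT(g)=x^2y^12
lcm(LM)=x^10y^12
S(f,g) (scaled by 1 to clear denominators) = y^11*f - x^8*g = 3x^4y^12 - 6x^8y^3
2 terms, deg 16.
16+2=18


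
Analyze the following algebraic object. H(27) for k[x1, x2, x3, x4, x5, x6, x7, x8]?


C(d+n-1,n-1)=C(34,7)=5379616


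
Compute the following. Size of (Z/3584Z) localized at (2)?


2-primary part: 3584=2^9*7
Size=2^9=512


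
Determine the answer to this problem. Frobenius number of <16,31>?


gcd(16,31)=1 => F=ab-a-b=16*31-16-31=496-47=449


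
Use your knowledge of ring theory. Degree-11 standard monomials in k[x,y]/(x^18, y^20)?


k[x,y], I = (x^18, y^20), d = 11
Need i < 18 and d-i < 20.
Range: 0 <= i <= 11.
H(11) = 12


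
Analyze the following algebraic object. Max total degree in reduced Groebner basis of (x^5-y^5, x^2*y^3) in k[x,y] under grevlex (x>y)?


LT(f1)=x^5, LT(f2)=x^2y^3, lcm=x^5y^3
S(f1,f2) = y^3*f1 - x^3*f2 = -y^8
Reduced GB = {f1, f2, y^8}; degrees 5, 5, 8
Max = 8


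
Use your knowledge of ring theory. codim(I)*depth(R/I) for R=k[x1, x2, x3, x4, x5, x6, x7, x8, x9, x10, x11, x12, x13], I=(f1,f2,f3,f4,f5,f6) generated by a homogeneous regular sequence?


codim=6, depth=dim(R/I)=13-6=7
Product=6*7=42


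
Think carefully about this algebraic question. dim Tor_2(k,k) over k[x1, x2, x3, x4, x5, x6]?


Koszul: C(n,i)=C(6,2)=15


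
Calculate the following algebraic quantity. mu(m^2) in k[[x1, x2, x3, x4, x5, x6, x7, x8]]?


C(n+d-1,d)=C(9,2)=36


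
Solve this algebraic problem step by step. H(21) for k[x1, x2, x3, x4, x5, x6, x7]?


C(d+n-1,n-1)=C(27,6)=296010


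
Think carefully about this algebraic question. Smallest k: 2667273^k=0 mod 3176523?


2667273^k mod 3176523:
k=1: 2667273
k=2: 1048257
k=3: 2518992
k=4: 842751
k=5: 2722734
k=6: 0
First zero at k = 6


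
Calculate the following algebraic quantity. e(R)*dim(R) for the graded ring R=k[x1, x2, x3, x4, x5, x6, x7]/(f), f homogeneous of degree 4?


e(R)=deg(f)=4, dim(R)=7-1=6
e*dim=4*6=24


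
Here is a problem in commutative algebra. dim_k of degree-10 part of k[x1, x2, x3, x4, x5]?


C(d+n-1,n-1)=C(14,4)=1001


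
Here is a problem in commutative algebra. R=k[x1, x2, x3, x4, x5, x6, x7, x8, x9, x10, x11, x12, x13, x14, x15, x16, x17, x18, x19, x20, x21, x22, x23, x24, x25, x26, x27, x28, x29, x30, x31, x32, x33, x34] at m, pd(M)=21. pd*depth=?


pd+depth=34
depth=34-21=13
pd*depth=21*13=273


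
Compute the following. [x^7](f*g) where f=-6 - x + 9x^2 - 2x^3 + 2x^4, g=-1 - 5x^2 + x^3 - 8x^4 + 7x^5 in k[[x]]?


[x^7] = sum a_i*b_j, i+j=7
  9*7=63
  -2*-8=16
  2*1=2
Sum=81


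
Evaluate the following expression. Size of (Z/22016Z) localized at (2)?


2-primary part: 22016=2^9*43
Size=2^9=512


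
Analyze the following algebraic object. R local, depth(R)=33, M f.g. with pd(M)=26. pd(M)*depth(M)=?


pd+depth=33
depth=33-26=7
pd*depth=26*7=182


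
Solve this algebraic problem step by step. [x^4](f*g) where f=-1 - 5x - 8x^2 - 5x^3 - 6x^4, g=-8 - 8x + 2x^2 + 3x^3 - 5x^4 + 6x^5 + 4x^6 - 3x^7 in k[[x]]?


[x^4] = sum a_i*b_j, i+j=4
  -1*-5=5
  -5*3=-15
  -8*2=-16
  -5*-8=40
  -6*-8=48
Sum=62


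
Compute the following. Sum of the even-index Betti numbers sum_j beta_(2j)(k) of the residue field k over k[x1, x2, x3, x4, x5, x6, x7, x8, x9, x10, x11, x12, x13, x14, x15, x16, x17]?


Koszul resolution: beta_i(k)=C(n,i), n=17
sum_even C(17,i) = 2^(n-1) = 2^16 = 65536


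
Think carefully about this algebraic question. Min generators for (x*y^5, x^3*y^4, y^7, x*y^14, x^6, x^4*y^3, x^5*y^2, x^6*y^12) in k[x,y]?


Remove redundant (divisible by others).
x*y^14 redundant.
x^6*y^12 redundant.
Min: x^6, x^5*y^2, x^4*y^3, x^3*y^4, x*y^5, y^7
Count=6


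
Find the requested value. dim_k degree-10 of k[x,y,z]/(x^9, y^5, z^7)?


Need i<9, j<5, k<7 with i+j+k=10.
For each i, j ranges over max(0,10-i-6)..min(4,10-i):
  i=0: j in [4,4] -> 1
  i=1: j in [3,4] -> 2
  i=2: j in [2,4] -> 3
  i=3: j in [1,4] -> 4
  i=4: j in [0,4] -> 5
  i=5: j in [0,4] -> 5
  i=6: j in [0,4] -> 5
  i=7: j in [0,3] -> 4
  i=8: j in [0,2] -> 3
H(10) = 1+2+3+4+5+5+5+4+3 = 32


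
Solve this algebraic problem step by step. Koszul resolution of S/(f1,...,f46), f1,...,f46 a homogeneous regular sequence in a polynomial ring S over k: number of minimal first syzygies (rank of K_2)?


Regular sequence => Koszul complex is the minimal free resolution.
Syz_1 minimally generated by Koszul relations f_i*e_j - f_j*e_i (i<j): mu(Syz_1) = beta_2 = C(m,2) = m(m-1)/2
m=46
46*45/2 = 1035


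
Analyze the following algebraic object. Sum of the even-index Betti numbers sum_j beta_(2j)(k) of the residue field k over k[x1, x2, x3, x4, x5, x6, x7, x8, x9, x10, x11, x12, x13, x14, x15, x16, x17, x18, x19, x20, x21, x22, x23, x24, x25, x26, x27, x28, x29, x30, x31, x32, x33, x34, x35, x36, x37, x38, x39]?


Koszul resolution: beta_i(k)=C(n,i), n=39
sum_even C(39,i) = 2^(n-1) = 2^38 = 274877906944


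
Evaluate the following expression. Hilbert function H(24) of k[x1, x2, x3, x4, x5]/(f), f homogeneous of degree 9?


C(28,4)-C(19,4)=20475-3876=16599


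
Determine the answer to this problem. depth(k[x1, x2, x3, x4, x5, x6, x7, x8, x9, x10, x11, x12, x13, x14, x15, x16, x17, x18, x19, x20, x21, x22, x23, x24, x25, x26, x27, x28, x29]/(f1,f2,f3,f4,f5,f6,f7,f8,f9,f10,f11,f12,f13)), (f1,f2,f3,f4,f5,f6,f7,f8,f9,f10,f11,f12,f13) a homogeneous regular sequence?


depth(R)=29
depth(R/I)=29-13=16


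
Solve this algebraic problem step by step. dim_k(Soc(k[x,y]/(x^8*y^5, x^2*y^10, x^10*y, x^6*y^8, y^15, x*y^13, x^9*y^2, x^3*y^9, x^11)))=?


Socle = ann(m) = span of standard monomials u with x*u, y*u in I (staircase corners).
Minimal generators: x^11, x^10*y, x^9*y^2, x^8*y^5, x^6*y^8, x^3*y^9, x^2*y^10, x*y^13, y^15
Corners: y^14, xy^12, x^2y^9, x^5y^8, x^7y^7, x^8y^4, x^9y, x^10
Socle dim=8


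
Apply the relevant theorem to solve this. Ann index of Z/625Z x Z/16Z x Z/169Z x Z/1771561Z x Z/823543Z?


Exponent = lcm of the cyclic orders; pairwise coprime => product.
5^4*2^4*13^2*11^6*7^7=625*16*169*1771561*823543=2465636756452870000


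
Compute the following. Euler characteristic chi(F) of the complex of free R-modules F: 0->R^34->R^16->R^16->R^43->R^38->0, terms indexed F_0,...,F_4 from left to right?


chi = sum (-1)^i * rank:
(-1)^0*34=34
(-1)^1*16=-16
(-1)^2*16=16
(-1)^3*43=-43
(-1)^4*38=38
chi=29


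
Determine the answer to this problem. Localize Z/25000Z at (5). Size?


5-primary part: 25000=5^5*8
Size=5^5=3125


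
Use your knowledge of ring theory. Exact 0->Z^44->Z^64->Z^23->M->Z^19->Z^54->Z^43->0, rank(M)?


Alt sum=0:
(-1)^0*44 + (-1)^1*64 + (-1)^2*23 + (-1)^3*? + (-1)^4*19 + (-1)^5*54 + (-1)^6*43=0
rank(M)=11


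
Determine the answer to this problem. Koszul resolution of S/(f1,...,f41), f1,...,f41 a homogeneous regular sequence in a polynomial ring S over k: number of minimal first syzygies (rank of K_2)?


Regular sequence => Koszul complex is the minimal free resolution.
Syz_1 minimally generated by Koszul relations f_i*e_j - f_j*e_i (i<j): mu(Syz_1) = beta_2 = C(m,2) = m(m-1)/2
m=41
41*40/2 = 820


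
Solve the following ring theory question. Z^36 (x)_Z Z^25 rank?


rank(M(x)N) = rank(M)*rank(N)
36*25 = 900


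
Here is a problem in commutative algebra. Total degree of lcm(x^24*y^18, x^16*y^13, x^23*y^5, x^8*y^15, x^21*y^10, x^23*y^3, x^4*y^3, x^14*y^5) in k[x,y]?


lcm = componentwise max:
x: max(24,16,23,8,21,23,4,14)=24
y: max(18,13,5,15,10,3,3,5)=18
Total=24+18=42


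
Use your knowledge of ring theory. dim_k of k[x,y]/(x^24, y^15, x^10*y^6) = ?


k[x,y]/I, I = (x^24, y^15, x^10*y^6)
Rect: 24x15=360. Corner: (24-10)x(15-6)=126.
dim = 360-126 = 234


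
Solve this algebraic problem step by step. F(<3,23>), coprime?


gcd(3,23)=1 => F=ab-a-b=3*23-3-23=69-26=43


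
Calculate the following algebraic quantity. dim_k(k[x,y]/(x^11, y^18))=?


Basis: x^i*y^j, i<11, j<18
11*18=198


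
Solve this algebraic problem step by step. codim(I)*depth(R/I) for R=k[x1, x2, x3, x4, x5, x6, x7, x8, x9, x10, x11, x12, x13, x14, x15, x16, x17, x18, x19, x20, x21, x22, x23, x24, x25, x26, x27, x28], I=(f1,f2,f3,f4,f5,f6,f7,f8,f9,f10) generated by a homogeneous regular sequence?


codim=10, depth=dim(R/I)=28-10=18
Product=10*18=180


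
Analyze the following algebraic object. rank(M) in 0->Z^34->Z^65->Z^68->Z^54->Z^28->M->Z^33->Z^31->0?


Alt sum=0:
(-1)^0*34 + (-1)^1*65 + (-1)^2*68 + (-1)^3*54 + (-1)^4*28 + (-1)^5*? + (-1)^6*33 + (-1)^7*31=0
rank(M)=13


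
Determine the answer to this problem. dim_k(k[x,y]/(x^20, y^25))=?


Basis: x^i*y^j, i<20, j<25
20*25=500


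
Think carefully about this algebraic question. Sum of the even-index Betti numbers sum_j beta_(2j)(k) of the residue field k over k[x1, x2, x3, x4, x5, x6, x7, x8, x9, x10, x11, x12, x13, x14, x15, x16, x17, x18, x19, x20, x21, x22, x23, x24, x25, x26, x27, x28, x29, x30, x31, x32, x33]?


Koszul resolution: beta_i(k)=C(n,i), n=33
sum_even C(33,i) = 2^(n-1) = 2^32 = 4294967296


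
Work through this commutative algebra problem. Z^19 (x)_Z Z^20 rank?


rank(M(x)N) = rank(M)*rank(N)
19*20 = 380


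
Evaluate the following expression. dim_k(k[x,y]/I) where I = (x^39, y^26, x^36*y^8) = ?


k[x,y]/I, I = (x^39, y^26, x^36*y^8)
Rect: 39x26=1014. Corner: (39-36)x(26-8)=54.
dim = 1014-54 = 960


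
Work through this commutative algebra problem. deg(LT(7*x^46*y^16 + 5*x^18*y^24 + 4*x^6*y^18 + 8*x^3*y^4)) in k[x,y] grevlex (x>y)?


LT: 7*x^46*y^16
deg_x=46, deg_y=16
Total=46+16=62


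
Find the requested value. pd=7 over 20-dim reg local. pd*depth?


pd+depth=20
depth=20-7=13
pd*depth=7*13=91


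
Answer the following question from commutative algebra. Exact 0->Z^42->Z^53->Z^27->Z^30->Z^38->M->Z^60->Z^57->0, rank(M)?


Alt sum=0:
(-1)^0*42 + (-1)^1*53 + (-1)^2*27 + (-1)^3*30 + (-1)^4*38 + (-1)^5*? + (-1)^6*60 + (-1)^7*57=0
rank(M)=27


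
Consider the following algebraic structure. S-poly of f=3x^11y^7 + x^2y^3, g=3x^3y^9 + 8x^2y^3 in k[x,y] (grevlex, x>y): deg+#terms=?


LT(f)=3x^11y^7, LT(g)=3x^3y^9
lcm(LM)=x^11y^9
S(f,g) (scaled by 9 to clear denominators) = 3y^2*f - 3x^8*g = -24x^10y^3 + 3x^2y^5
2 terms, deg 13.
13+2=15


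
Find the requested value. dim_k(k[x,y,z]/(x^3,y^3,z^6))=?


Basis: x^iy^jz^k, i<3,j<3,k<6
3*3*6=54


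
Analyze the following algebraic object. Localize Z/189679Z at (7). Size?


7-primary part: 189679=7^4*79
Size=7^4=2401


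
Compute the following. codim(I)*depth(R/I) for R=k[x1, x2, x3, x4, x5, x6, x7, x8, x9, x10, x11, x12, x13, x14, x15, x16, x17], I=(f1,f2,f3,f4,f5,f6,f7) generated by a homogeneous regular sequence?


codim=7, depth=dim(R/I)=17-7=10
Product=7*10=70


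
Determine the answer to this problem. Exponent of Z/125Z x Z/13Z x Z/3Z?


Exponent = lcm of the cyclic orders; pairwise coprime => product.
5^3*13^1*3^1=125*13*3=4875


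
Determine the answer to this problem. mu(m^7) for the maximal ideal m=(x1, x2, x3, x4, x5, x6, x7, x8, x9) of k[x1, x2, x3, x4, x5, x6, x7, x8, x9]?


Graded Nakayama: mu(m^d) = dim_k (m^d/m^(d+1)) = #degree-7 monomials in 9 vars
C(n+d-1,d)=C(15,7)=6435


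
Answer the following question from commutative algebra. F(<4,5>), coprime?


gcd(4,5)=1 => F=ab-a-b=4*5-4-5=20-9=11


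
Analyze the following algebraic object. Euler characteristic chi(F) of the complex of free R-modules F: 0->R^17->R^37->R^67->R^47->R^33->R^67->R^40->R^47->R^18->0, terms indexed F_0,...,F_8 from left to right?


chi = sum (-1)^i * rank:
(-1)^0*17=17
(-1)^1*37=-37
(-1)^2*67=67
(-1)^3*47=-47
(-1)^4*33=33
(-1)^5*67=-67
(-1)^6*40=40
(-1)^7*47=-47
(-1)^8*18=18
chi=-23


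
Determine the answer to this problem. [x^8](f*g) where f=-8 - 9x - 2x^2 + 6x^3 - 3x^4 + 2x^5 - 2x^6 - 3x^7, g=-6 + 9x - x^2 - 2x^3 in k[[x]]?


[x^8] = sum a_i*b_j, i+j=8
  2*-2=-4
  -2*-1=2
  -3*9=-27
Sum=-29


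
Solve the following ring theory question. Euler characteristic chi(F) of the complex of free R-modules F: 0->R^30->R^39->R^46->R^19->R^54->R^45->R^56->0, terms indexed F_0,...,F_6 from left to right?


chi = sum (-1)^i * rank:
(-1)^0*30=30
(-1)^1*39=-39
(-1)^2*46=46
(-1)^3*19=-19
(-1)^4*54=54
(-1)^5*45=-45
(-1)^6*56=56
chi=83


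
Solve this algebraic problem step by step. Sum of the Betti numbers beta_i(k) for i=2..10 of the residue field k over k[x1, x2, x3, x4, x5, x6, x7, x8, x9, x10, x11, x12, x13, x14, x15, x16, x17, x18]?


Koszul resolution: beta_i(k)=C(n,i), n=18
C(18,2)=153, C(18,3)=816, C(18,4)=3060, C(18,5)=8568, C(18,6)=18564, C(18,7)=31824, C(18,8)=43758, C(18,9)=48620, C(18,10)=43758
Sum=199121


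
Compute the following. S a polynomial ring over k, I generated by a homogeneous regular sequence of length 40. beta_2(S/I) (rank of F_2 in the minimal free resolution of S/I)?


Regular sequence => Koszul complex is the minimal free resolution.
Syz_1 minimally generated by Koszul relations f_i*e_j - f_j*e_i (i<j): mu(Syz_1) = beta_2 = C(m,2) = m(m-1)/2
m=40
40*39/2 = 780


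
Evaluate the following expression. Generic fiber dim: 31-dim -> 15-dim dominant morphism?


dim(fiber)=dim(X)-dim(Y)=31-15=16


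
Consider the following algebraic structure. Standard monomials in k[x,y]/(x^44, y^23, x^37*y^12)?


k[x,y]/I, I = (x^44, y^23, x^37*y^12)
Rect: 44x23=1012. Corner: (44-37)x(23-12)=77.
dim = 1012-77 = 935


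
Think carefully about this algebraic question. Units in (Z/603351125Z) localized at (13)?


Local ring = Z/4826809Z.
phi(4826809) = 13^5*(13-1) = 4455516


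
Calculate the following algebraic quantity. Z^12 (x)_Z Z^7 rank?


rank(M(x)N) = rank(M)*rank(N)
12*7 = 84


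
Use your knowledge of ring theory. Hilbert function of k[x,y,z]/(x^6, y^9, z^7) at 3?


Need i<6, j<9, k<7 with i+j+k=3.
For each i, j ranges over max(0,3-i-6)..min(8,3-i):
  i=0: j in [0,3] -> 4
  i=1: j in [0,2] -> 3
  i=2: j in [0,1] -> 2
  i=3: j in [0,0] -> 1
H(3) = 4+3+2+1 = 10


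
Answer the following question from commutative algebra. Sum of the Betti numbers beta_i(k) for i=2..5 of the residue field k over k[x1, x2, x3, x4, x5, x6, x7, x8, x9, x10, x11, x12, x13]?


Koszul resolution: beta_i(k)=C(n,i), n=13
C(13,2)=78, C(13,3)=286, C(13,4)=715, C(13,5)=1287
Sum=2366


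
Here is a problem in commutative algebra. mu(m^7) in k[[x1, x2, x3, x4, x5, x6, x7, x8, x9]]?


C(n+d-1,d)=C(15,7)=6435


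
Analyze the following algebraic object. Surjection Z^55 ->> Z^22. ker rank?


rank(ker) = 55-22 = 33


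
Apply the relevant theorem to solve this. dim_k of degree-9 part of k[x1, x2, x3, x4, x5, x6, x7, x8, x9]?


C(d+n-1,n-1)=C(17,8)=24310


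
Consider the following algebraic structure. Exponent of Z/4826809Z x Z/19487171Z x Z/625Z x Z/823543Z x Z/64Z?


Exponent = lcm of the cyclic orders; pairwise coprime => product.
13^6*11^7*5^4*7^7*2^6=4826809*19487171*625*823543*64=3098526261646218483080000


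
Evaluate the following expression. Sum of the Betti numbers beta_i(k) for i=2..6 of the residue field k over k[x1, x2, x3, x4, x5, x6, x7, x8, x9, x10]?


Koszul resolution: beta_i(k)=C(n,i), n=10
C(10,2)=45, C(10,3)=120, C(10,4)=210, C(10,5)=252, C(10,6)=210
Sum=837


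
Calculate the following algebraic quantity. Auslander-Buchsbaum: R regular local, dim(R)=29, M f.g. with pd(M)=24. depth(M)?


pd+depth=depth(R)=29
depth=29-24=5


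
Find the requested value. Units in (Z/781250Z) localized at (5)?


Local ring = Z/390625Z.
phi(390625) = 5^7*(5-1) = 312500


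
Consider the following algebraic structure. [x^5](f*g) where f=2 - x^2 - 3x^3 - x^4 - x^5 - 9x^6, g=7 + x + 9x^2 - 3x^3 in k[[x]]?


[x^5] = sum a_i*b_j, i+j=5
  -1*-3=3
  -3*9=-27
  -1*1=-1
  -1*7=-7
Sum=-32


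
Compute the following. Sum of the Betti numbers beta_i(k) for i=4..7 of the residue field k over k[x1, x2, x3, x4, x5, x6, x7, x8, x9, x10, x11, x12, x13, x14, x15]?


Koszul resolution: beta_i(k)=C(n,i), n=15
C(15,4)=1365, C(15,5)=3003, C(15,6)=5005, C(15,7)=6435
Sum=15808


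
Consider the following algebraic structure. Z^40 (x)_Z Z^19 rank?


rank(M(x)N) = rank(M)*rank(N)
40*19 = 760


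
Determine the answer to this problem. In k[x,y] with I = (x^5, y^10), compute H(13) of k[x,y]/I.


k[x,y], I = (x^5, y^10), d = 13
Need i < 5 and d-i < 10.
Range: 4 <= i <= 4.
H(13) = 1


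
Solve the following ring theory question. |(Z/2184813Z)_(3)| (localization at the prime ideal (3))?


3-primary part: 2184813=3^10*37
Size=3^10=59049


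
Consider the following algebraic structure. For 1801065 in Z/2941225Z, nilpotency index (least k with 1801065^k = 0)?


1801065^k mod 2941225:
k=1: 1801065
k=2: 2200100
k=3: 1843625
k=4: 1320550
k=5: 1260525
k=6: 0
First zero at k = 6


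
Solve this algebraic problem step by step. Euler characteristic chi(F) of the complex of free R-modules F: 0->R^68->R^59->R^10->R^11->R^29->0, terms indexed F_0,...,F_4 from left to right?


chi = sum (-1)^i * rank:
(-1)^0*68=68
(-1)^1*59=-59
(-1)^2*10=10
(-1)^3*11=-11
(-1)^4*29=29
chi=37


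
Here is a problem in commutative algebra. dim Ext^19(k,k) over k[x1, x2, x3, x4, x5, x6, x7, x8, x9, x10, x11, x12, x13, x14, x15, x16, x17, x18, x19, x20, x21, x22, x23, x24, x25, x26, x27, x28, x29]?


C(n,i)=C(29,19)=20030010


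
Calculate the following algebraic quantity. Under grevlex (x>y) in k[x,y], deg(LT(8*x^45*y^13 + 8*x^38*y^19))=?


LT: 8*x^45*y^13
deg_x=45, deg_y=13
Total=45+13=58


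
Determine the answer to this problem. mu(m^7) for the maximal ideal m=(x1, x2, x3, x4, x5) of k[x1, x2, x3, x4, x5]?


Graded Nakayama: mu(m^d) = dim_k (m^d/m^(d+1)) = #degree-7 monomials in 5 vars
C(n+d-1,d)=C(11,7)=330


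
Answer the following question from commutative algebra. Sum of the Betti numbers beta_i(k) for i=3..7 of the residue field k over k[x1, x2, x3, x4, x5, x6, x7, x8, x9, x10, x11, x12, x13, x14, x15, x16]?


Koszul resolution: beta_i(k)=C(n,i), n=16
C(16,3)=560, C(16,4)=1820, C(16,5)=4368, C(16,6)=8008, C(16,7)=11440
Sum=26196


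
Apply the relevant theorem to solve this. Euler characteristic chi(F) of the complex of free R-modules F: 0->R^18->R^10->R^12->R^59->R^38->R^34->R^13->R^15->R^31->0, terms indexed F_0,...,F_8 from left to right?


chi = sum (-1)^i * rank:
(-1)^0*18=18
(-1)^1*10=-10
(-1)^2*12=12
(-1)^3*59=-59
(-1)^4*38=38
(-1)^5*34=-34
(-1)^6*13=13
(-1)^7*15=-15
(-1)^8*31=31
chi=-6


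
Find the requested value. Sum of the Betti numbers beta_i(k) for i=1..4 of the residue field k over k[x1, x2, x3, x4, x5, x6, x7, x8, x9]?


Koszul resolution: beta_i(k)=C(n,i), n=9
C(9,1)=9, C(9,2)=36, C(9,3)=84, C(9,4)=126
Sum=255


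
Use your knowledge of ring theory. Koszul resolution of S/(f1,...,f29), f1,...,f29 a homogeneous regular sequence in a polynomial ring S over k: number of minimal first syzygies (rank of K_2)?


Regular sequence => Koszul complex is the minimal free resolution.
Syz_1 minimally generated by Koszul relations f_i*e_j - f_j*e_i (i<j): mu(Syz_1) = beta_2 = C(m,2) = m(m-1)/2
m=29
29*28/2 = 406


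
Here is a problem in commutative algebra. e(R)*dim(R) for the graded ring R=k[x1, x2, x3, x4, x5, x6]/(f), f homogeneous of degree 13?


e(R)=deg(f)=13, dim(R)=6-1=5
e*dim=13*5=65


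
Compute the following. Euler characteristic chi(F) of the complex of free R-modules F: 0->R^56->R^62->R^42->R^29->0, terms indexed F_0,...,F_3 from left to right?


chi = sum (-1)^i * rank:
(-1)^0*56=56
(-1)^1*62=-62
(-1)^2*42=42
(-1)^3*29=-29
chi=7


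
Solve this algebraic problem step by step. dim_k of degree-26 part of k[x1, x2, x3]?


C(d+n-1,n-1)=C(28,2)=378


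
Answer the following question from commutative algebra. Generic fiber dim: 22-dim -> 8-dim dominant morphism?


dim(fiber)=dim(X)-dim(Y)=22-8=14


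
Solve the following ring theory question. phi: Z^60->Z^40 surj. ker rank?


rank(ker) = 60-40 = 20


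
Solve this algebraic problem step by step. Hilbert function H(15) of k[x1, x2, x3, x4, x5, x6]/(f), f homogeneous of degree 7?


C(20,5)-C(13,5)=15504-1287=14217


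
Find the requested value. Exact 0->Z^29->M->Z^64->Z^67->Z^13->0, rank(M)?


Alt sum=0:
(-1)^0*29 + (-1)^1*? + (-1)^2*64 + (-1)^3*67 + (-1)^4*13=0
rank(M)=39


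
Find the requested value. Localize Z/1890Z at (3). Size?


3-primary part: 1890=3^3*70
Size=3^3=27


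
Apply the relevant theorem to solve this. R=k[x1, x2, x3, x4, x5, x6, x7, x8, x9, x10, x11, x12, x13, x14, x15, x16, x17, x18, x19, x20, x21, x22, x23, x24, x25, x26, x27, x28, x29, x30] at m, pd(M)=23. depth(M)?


pd+depth=depth(R)=30
depth=30-23=7


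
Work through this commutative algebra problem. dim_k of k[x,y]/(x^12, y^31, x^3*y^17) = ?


k[x,y]/I, I = (x^12, y^31, x^3*y^17)
Rect: 12x31=372. Corner: (12-3)x(31-17)=126.
dim = 372-126 = 246


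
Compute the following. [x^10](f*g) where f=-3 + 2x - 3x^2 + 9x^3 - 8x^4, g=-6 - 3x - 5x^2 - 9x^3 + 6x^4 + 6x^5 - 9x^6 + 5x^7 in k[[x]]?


[x^10] = sum a_i*b_j, i+j=10
  9*5=45
  -8*-9=72
Sum=117


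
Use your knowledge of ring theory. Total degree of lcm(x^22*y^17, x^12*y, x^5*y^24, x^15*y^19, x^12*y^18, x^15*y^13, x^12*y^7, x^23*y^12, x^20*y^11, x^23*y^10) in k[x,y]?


lcm = componentwise max:
x: max(22,12,5,15,12,15,12,23,20,23)=23
y: max(17,1,24,19,18,13,7,12,11,10)=24
Total=23+24=47


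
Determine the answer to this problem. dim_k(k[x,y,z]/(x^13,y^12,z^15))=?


Basis: x^iy^jz^k, i<13,j<12,k<15
13*12*15=2340


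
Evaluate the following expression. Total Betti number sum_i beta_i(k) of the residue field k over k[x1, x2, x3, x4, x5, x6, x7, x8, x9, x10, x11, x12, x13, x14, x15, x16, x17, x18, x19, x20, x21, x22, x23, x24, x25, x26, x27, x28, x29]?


Koszul resolution: beta_i(k)=C(n,i), n=29
sum_i C(29,i) = 2^29 = 536870912


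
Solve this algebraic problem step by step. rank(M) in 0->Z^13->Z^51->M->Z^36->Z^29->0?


Alt sum=0:
(-1)^0*13 + (-1)^1*51 + (-1)^2*? + (-1)^3*36 + (-1)^4*29=0
rank(M)=45


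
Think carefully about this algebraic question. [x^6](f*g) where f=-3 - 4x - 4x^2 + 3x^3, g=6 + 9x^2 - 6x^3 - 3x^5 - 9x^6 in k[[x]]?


[x^6] = sum a_i*b_j, i+j=6
  -3*-9=27
  -4*-3=12
  3*-6=-18
Sum=21


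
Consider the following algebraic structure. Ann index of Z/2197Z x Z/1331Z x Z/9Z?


Exponent = lcm of the cyclic orders; pairwise coprime => product.
13^3*11^3*3^2=2197*1331*9=26317863


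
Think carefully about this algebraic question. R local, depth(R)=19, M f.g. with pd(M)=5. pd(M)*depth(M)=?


pd+depth=19
depth=19-5=14
pd*depth=5*14=70


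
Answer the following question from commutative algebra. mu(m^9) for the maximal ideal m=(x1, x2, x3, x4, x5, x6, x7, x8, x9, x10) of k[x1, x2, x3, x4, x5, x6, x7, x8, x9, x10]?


Graded Nakayama: mu(m^d) = dim_k (m^d/m^(d+1)) = #degree-9 monomials in 10 vars
C(n+d-1,d)=C(18,9)=48620


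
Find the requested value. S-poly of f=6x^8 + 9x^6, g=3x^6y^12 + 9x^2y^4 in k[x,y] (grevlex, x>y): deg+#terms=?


LT(f)=6x^8, LT(g)=3x^6y^12
lcm(LM)=x^8y^12
S(f,g) (scaled by 18 to clear denominators) = 3y^12*f - 6x^2*g = 27x^6y^12 - 54x^4y^4
2 terms, deg 18.
18+2=20


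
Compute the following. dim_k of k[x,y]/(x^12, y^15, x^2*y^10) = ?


k[x,y]/I, I = (x^12, y^15, x^2*y^10)
Rect: 12x15=180. Corner: (12-2)x(15-10)=50.
dim = 180-50 = 130


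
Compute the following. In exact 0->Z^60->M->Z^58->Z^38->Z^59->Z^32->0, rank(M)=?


Alt sum=0:
(-1)^0*60 + (-1)^1*? + (-1)^2*58 + (-1)^3*38 + (-1)^4*59 + (-1)^5*32=0
rank(M)=107


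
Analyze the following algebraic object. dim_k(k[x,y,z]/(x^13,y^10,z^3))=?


Basis: x^iy^jz^k, i<13,j<10,k<3
13*10*3=390


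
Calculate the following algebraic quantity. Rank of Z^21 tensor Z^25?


rank(M(x)N) = rank(M)*rank(N)
21*25 = 525


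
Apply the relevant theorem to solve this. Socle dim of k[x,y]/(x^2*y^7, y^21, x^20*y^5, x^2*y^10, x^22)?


Socle = ann(m) = span of standard monomials u with x*u, y*u in I (staircase corners).
Redundant generators: x^2*y^10
Minimal generators: x^22, x^20*y^5, x^2*y^7, y^21
Corners: xy^20, x^19y^6, x^21y^4
Socle dim=3


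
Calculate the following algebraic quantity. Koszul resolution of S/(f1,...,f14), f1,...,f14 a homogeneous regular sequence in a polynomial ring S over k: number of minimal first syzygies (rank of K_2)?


Regular sequence => Koszul complex is the minimal free resolution.
Syz_1 minimally generated by Koszul relations f_i*e_j - f_j*e_i (i<j): mu(Syz_1) = beta_2 = C(m,2) = m(m-1)/2
m=14
14*13/2 = 91


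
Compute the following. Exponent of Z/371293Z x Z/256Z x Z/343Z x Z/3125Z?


Exponent = lcm of the cyclic orders; pairwise coprime => product.
13^5*2^8*7^3*5^5=371293*256*343*3125=101882799200000


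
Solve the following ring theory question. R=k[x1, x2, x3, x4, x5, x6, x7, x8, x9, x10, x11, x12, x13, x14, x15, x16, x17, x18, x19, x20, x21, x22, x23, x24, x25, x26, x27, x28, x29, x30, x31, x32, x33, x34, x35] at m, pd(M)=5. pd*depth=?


pd+depth=35
depth=35-5=30
pd*depth=5*30=150


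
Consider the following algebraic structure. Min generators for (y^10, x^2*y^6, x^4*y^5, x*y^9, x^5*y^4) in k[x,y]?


Remove redundant (divisible by others).
Min: x^5*y^4, x^4*y^5, x^2*y^6, x*y^9, y^10
Count=5


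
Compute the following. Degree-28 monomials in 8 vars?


C(d+n-1,n-1)=C(35,7)=6724520


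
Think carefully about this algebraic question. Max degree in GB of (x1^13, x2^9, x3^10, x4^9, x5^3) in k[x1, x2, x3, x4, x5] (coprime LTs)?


Pure powers, coprime LTs => already GB.
Degrees: 13, 9, 10, 9, 3
Max=13


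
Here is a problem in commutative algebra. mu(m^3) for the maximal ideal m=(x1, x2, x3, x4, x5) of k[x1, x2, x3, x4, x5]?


Graded Nakayama: mu(m^d) = dim_k (m^d/m^(d+1)) = #degree-3 monomials in 5 vars
C(n+d-1,d)=C(7,3)=35


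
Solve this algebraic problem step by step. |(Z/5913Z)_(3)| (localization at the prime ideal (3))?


3-primary part: 5913=3^4*73
Size=3^4=81


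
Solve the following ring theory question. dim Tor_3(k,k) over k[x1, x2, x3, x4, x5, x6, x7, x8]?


Koszul: C(n,i)=C(8,3)=56


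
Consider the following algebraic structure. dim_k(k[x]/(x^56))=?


Basis: 1,x,...,x^55
dim=56


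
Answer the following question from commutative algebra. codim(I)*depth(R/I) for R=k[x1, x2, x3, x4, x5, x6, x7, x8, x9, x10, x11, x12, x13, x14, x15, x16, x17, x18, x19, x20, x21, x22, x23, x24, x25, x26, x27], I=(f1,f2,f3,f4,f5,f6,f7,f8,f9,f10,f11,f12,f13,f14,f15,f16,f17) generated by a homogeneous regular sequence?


codim=17, depth=dim(R/I)=27-17=10
Product=17*10=170


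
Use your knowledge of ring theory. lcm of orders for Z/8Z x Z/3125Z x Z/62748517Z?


Exponent = lcm of the cyclic orders; pairwise coprime => product.
2^3*5^5*13^7=8*3125*62748517=1568712925000


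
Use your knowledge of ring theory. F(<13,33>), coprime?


gcd(13,33)=1 => F=ab-a-b=13*33-13-33=429-46=383


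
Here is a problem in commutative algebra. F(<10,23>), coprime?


gcd(10,23)=1 => F=ab-a-b=10*23-10-23=230-33=197


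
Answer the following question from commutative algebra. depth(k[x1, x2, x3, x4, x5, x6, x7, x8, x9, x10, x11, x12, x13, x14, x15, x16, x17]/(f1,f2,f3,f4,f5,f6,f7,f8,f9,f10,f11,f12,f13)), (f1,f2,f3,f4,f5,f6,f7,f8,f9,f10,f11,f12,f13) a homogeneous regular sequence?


depth(R)=17
depth(R/I)=17-13=4


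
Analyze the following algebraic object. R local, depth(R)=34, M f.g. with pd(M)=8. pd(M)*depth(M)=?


pd+depth=34
depth=34-8=26
pd*depth=8*26=208


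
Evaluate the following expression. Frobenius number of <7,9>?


gcd(7,9)=1 => F=ab-a-b=7*9-7-9=63-16=47


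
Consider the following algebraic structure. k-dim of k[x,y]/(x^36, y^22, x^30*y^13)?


k[x,y]/I, I = (x^36, y^22, x^30*y^13)
Rect: 36x22=792. Corner: (36-30)x(22-13)=54.
dim = 792-54 = 738


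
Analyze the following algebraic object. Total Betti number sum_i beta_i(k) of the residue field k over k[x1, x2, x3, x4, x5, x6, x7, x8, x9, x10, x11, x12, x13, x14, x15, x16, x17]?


Koszul resolution: beta_i(k)=C(n,i), n=17
sum_i C(17,i) = 2^17 = 131072


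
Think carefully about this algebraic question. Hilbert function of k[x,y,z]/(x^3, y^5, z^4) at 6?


Need i<3, j<5, k<4 with i+j+k=6.
For each i, j ranges over max(0,6-i-3)..min(4,6-i):
  i=0: j in [3,4] -> 2
  i=1: j in [2,4] -> 3
  i=2: j in [1,4] -> 4
H(6) = 2+3+4 = 9


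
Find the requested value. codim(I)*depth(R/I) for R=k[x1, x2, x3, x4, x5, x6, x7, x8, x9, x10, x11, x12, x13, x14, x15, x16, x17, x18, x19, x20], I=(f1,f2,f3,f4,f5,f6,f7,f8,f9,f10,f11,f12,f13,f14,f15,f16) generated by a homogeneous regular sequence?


codim=16, depth=dim(R/I)=20-16=4
Product=16*4=64


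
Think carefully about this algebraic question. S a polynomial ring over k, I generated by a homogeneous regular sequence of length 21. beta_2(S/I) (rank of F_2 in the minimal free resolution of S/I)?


Regular sequence => Koszul complex is the minimal free resolution.
Syz_1 minimally generated by Koszul relations f_i*e_j - f_j*e_i (i<j): mu(Syz_1) = beta_2 = C(m,2) = m(m-1)/2
m=21
21*20/2 = 210


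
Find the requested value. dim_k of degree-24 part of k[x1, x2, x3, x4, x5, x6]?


C(d+n-1,n-1)=C(29,5)=118755


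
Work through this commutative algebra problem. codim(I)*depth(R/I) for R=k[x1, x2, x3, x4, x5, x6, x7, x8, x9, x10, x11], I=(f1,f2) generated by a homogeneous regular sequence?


codim=2, depth=dim(R/I)=11-2=9
Product=2*9=18


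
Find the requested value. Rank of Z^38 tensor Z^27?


rank(M(x)N) = rank(M)*rank(N)
38*27 = 1026


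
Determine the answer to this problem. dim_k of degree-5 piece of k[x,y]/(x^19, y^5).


k[x,y], I = (x^19, y^5), d = 5
Need i < 19 and d-i < 5.
Range: 1 <= i <= 5.
H(5) = 5


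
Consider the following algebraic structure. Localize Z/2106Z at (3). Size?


3-primary part: 2106=3^4*26
Size=3^4=81


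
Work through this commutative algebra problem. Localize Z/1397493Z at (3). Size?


3-primary part: 1397493=3^9*71
Size=3^9=19683


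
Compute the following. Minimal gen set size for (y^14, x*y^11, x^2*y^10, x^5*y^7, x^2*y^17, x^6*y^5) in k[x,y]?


Remove redundant (divisible by others).
x^2*y^17 redundant.
Min: x^6*y^5, x^5*y^7, x^2*y^10, x*y^11, y^14
Count=5


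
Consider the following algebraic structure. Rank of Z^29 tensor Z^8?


rank(M(x)N) = rank(M)*rank(N)
29*8 = 232


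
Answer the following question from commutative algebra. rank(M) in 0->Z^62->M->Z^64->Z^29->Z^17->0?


Alt sum=0:
(-1)^0*62 + (-1)^1*? + (-1)^2*64 + (-1)^3*29 + (-1)^4*17=0
rank(M)=114


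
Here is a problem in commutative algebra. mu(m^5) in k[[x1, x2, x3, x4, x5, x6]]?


C(n+d-1,d)=C(10,5)=252


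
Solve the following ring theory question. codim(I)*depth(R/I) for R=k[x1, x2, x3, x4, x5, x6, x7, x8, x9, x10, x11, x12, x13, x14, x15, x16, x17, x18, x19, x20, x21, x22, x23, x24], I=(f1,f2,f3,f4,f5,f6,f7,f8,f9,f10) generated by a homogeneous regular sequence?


codim=10, depth=dim(R/I)=24-10=14
Product=10*14=140


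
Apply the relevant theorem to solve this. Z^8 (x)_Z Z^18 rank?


rank(M(x)N) = rank(M)*rank(N)
8*18 = 144


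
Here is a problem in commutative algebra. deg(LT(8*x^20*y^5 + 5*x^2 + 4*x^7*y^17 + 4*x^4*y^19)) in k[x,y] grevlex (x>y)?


LT: 8*x^20*y^5
deg_x=20, deg_y=5
Total=20+5=25


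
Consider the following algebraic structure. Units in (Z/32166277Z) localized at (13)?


Local ring = Z/2197Z.
phi(2197) = 13^2*(13-1) = 2028


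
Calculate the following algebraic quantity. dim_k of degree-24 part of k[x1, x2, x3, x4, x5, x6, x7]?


C(d+n-1,n-1)=C(30,6)=593775


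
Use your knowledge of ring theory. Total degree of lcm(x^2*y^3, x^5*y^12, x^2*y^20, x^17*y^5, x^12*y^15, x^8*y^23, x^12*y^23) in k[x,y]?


lcm = componentwise max:
x: max(2,5,2,17,12,8,12)=17
y: max(3,12,20,5,15,23,23)=23
Total=17+23=40


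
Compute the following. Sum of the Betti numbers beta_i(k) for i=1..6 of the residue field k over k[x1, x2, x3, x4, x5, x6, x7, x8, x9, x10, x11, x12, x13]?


Koszul resolution: beta_i(k)=C(n,i), n=13
C(13,1)=13, C(13,2)=78, C(13,3)=286, C(13,4)=715, C(13,5)=1287, C(13,6)=1716
Sum=4095


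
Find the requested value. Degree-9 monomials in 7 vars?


C(d+n-1,n-1)=C(15,6)=5005


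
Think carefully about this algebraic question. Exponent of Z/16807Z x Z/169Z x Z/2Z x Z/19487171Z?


Exponent = lcm of the cyclic orders; pairwise coprime => product.
7^5*13^2*2^1*11^7=16807*169*2*19487171=110702058452986


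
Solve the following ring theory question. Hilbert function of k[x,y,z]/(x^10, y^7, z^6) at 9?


Need i<10, j<7, k<6 with i+j+k=9.
For each i, j ranges over max(0,9-i-5)..min(6,9-i):
  i=0: j in [4,6] -> 3
  i=1: j in [3,6] -> 4
  i=2: j in [2,6] -> 5
  i=3: j in [1,6] -> 6
  i=4: j in [0,5] -> 6
  i=5: j in [0,4] -> 5
  i=6: j in [0,3] -> 4
  i=7: j in [0,2] -> 3
  i=8: j in [0,1] -> 2
  i=9: j in [0,0] -> 1
H(9) = 3+4+5+6+6+5+4+3+2+1 = 39


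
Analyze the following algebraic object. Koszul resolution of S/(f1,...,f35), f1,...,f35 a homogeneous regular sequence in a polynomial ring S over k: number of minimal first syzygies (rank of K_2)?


Regular sequence => Koszul complex is the minimal free resolution.
Syz_1 minimally generated by Koszul relations f_i*e_j - f_j*e_i (i<j): mu(Syz_1) = beta_2 = C(m,2) = m(m-1)/2
m=35
35*34/2 = 595


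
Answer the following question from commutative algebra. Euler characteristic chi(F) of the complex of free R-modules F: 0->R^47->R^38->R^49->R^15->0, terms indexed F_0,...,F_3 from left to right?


chi = sum (-1)^i * rank:
(-1)^0*47=47
(-1)^1*38=-38
(-1)^2*49=49
(-1)^3*15=-15
chi=43


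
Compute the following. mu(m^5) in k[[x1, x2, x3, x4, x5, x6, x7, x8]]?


C(n+d-1,d)=C(12,5)=792


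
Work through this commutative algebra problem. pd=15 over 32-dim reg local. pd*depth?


pd+depth=32
depth=32-15=17
pd*depth=15*17=255


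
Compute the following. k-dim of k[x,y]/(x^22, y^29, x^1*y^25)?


k[x,y]/I, I = (x^22, y^29, x^1*y^25)
Rect: 22x29=638. Corner: (22-1)x(29-25)=84.
dim = 638-84 = 554


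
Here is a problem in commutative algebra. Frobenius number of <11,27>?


gcd(11,27)=1 => F=ab-a-b=11*27-11-27=297-38=259


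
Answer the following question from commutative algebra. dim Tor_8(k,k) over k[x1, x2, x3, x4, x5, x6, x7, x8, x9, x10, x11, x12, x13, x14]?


Koszul: C(n,i)=C(14,8)=3003


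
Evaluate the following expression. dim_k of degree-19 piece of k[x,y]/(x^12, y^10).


k[x,y], I = (x^12, y^10), d = 19
Need i < 12 and d-i < 10.
Range: 10 <= i <= 11.
H(19) = 2


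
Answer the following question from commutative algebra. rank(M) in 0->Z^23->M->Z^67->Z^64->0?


Alt sum=0:
(-1)^0*23 + (-1)^1*? + (-1)^2*67 + (-1)^3*64=0
rank(M)=26


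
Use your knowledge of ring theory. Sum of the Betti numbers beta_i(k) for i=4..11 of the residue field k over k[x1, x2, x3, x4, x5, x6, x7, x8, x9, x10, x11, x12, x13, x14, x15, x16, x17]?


Koszul resolution: beta_i(k)=C(n,i), n=17
C(17,4)=2380, C(17,5)=6188, C(17,6)=12376, C(17,7)=19448, C(17,8)=24310, C(17,9)=24310, C(17,10)=19448, C(17,11)=12376
Sum=120836


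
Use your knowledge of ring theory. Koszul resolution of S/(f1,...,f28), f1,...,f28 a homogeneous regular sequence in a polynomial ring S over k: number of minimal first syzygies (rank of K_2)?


Regular sequence => Koszul complex is the minimal free resolution.
Syz_1 minimally generated by Koszul relations f_i*e_j - f_j*e_i (i<j): mu(Syz_1) = beta_2 = C(m,2) = m(m-1)/2
m=28
28*27/2 = 378


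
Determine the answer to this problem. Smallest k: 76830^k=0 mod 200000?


76830^k mod 200000:
k=1: 76830
k=2: 48900
k=3: 187000
k=4: 10000
k=5: 100000
k=6: 0
First zero at k = 6


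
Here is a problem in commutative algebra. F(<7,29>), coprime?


gcd(7,29)=1 => F=ab-a-b=7*29-7-29=203-36=167


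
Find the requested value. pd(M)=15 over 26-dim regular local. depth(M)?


pd+depth=depth(R)=26
depth=26-15=11


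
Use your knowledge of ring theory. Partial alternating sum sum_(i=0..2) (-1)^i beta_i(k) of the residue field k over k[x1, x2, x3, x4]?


Koszul resolution: beta_i(k)=C(n,i), n=4
sum_(i=0..p) (-1)^i C(n,i) = (-1)^p C(n-1,p)
(-1)^2*C(3,2) = (-1)^2*3 = 3


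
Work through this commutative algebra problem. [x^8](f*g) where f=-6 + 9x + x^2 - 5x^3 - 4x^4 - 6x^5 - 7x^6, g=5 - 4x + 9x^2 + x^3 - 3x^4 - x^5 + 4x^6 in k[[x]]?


[x^8] = sum a_i*b_j, i+j=8
  1*4=4
  -5*-1=5
  -4*-3=12
  -6*1=-6
  -7*9=-63
Sum=-48
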